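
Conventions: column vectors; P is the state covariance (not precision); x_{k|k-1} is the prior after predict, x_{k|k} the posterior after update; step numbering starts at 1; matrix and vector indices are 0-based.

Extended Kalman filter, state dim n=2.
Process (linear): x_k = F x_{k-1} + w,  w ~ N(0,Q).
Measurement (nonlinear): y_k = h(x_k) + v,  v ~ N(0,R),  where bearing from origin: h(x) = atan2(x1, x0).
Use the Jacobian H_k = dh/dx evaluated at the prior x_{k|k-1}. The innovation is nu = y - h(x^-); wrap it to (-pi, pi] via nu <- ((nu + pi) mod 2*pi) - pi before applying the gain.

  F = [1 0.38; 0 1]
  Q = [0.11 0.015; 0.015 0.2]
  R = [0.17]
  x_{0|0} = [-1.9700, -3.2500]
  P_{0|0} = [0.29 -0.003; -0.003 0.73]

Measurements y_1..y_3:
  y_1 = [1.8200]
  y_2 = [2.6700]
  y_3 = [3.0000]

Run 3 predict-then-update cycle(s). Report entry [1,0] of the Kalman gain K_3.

step 1: x^-=[-3.2050, -3.2500]  P^-=[0.5031 0.2894; 0.2894 0.9300]  H_jac=[0.1560 -0.1538]  S=[0.1904]  K=[0.1784; -0.5144]  nu=[-2.1140]  x^+=[-3.5822, -2.1626]  P^+=[0.4971 0.3069; 0.3069 0.8796]
step 2: x^-=[-4.4040, -2.1626]  P^-=[0.9673 0.6561; 0.6561 1.0796]  H_jac=[0.0898 -0.1830]  S=[0.1924]  K=[-0.1723; -0.7203]  nu=[-0.9281]  x^+=[-4.2441, -1.4941]  P^+=[0.9616 0.6323; 0.6323 0.9798]
step 3: x^-=[-4.8119, -1.4941]  P^-=[1.6936 1.0196; 1.0196 1.1798]  H_jac=[0.0589 -0.1895]  S=[0.1955]  K=[-0.4787; -0.8369]  nu=[-0.4427]  x^+=[-4.6000, -1.1236]  P^+=[1.6488 0.9413; 0.9413 1.0429]

K[1,0] = -0.8369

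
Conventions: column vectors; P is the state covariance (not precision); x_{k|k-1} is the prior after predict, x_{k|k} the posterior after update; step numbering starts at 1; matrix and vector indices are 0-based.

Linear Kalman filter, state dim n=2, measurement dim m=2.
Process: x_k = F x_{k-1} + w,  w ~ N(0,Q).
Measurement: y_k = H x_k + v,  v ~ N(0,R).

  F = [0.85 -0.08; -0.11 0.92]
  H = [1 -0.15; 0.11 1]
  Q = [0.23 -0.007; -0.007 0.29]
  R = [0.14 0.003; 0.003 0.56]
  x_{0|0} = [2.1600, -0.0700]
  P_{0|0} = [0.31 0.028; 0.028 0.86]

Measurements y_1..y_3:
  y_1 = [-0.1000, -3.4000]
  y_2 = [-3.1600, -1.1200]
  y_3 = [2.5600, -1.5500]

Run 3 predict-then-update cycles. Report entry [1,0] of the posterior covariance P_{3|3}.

P_post[1,0] = 0.0195

step 1: x^-=[1.8416, -0.3020]  P^-=[0.4557 -0.0771; -0.0771 1.0160]  S=[0.6417 -0.1751; -0.1751 1.5645]  K=[0.7463 0.0663; -0.1877 0.6230]  nu=[-1.9869, -3.3006]  x^+=[0.1401, -1.9852]  P^+=[0.1088 0.0274; 0.0274 0.3453]
step 2: x^-=[0.2779, -1.8418]  P^-=[0.3071 -0.0209; -0.0209 0.5780]  S=[0.4664 -0.0705; -0.0705 1.1371]  K=[0.6732 0.0530; -0.1557 0.4966]  nu=[-3.7142, 0.6912]  x^+=[-2.1858, -0.9202]  P^+=[0.0976 0.0210; 0.0210 0.2753]
step 3: x^-=[-1.7843, -0.6061]  P^-=[0.2994 -0.0198; -0.0198 0.5200]  S=[0.4570 -0.0615; -0.0615 1.0792]  K=[0.6683 0.0503; -0.1505 0.4712]  nu=[4.2534, -0.7476]  x^+=[1.0208, -1.5986]  P^+=[0.0966 0.0195; 0.0195 0.2613]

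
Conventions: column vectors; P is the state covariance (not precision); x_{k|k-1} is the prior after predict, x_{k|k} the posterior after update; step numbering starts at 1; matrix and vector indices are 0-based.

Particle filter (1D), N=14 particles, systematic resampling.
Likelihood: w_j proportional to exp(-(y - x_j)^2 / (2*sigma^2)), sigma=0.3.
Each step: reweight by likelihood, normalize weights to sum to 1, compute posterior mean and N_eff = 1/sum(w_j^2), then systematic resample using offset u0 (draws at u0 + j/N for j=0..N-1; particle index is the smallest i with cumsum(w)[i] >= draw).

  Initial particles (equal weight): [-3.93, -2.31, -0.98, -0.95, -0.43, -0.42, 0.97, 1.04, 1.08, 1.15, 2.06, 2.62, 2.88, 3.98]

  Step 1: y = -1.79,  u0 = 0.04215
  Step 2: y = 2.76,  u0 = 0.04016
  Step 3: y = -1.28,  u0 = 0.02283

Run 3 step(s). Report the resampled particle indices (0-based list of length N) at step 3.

resampled_idx = [0, 1, 2, 3, 4, 5, 6, 7, 8, 9, 10, 11, 12, 13]

step 1: w=[0.0000, 0.8287, 0.0972, 0.0739, 0.0001, 0.0001, 0.0000, 0.0000, 0.0000, 0.0000, 0.0000, 0.0000, 0.0000, 0.0000]  mean=-2.0798  Neff=1.4253  idx=[1, 1, 1, 1, 1, 1, 1, 1, 1, 1, 1, 1, 2, 3]
step 2: w=[0.0000, 0.0000, 0.0000, 0.0000, 0.0000, 0.0000, 0.0000, 0.0000, 0.0000, 0.0000, 0.0000, 0.0000, 0.2241, 0.7759]  mean=-0.9567  Neff=1.5333  idx=[12, 12, 12, 13, 13, 13, 13, 13, 13, 13, 13, 13, 13, 13]
step 3: w=[0.0775, 0.0775, 0.0775, 0.0698, 0.0698, 0.0698, 0.0698, 0.0698, 0.0698, 0.0698, 0.0698, 0.0698, 0.0698, 0.0698]  mean=-0.9570  Neff=13.9725  idx=[0, 1, 2, 3, 4, 5, 6, 7, 8, 9, 10, 11, 12, 13]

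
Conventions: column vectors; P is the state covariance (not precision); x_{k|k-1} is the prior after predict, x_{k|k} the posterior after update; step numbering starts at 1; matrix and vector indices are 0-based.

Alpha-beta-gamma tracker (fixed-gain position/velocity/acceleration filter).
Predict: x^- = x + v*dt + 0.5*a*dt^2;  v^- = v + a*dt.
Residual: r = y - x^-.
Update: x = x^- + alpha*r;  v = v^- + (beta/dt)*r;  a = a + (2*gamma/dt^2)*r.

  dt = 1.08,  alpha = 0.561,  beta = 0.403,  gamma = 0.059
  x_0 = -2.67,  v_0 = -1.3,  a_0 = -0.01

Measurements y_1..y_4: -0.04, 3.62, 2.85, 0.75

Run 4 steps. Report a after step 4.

step 1: x_pred=-4.0798  r=4.0398  x^+=-1.8135  v^+=0.1967  a^+=0.3987
step 2: x_pred=-1.3686  r=4.9886  x^+=1.4300  v^+=2.4887  a^+=0.9034
step 3: x_pred=4.6447  r=-1.7947  x^+=3.6379  v^+=2.7947  a^+=0.7218
step 4: x_pred=7.0771  r=-6.3271  x^+=3.5276  v^+=1.2133  a^+=0.0817

a_post = 0.0817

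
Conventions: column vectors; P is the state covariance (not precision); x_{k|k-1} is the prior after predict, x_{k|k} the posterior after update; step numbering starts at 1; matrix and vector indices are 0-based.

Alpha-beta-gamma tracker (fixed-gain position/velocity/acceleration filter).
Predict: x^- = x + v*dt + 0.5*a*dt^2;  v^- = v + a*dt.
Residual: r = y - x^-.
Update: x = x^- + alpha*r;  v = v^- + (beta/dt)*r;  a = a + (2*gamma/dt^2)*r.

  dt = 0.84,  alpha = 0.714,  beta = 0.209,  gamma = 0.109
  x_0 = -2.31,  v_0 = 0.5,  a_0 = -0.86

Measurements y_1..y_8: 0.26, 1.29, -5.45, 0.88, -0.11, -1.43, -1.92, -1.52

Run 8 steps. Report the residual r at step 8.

step 1: x_pred=-2.1934  r=2.4534  x^+=-0.4417  v^+=0.3880  a^+=-0.1020
step 2: x_pred=-0.1517  r=1.4417  x^+=0.8777  v^+=0.6611  a^+=0.3434
step 3: x_pred=1.5541  r=-7.0041  x^+=-3.4468  v^+=-0.7932  a^+=-1.8205
step 4: x_pred=-4.7554  r=5.6354  x^+=-0.7317  v^+=-0.9203  a^+=-0.0795
step 5: x_pred=-1.5328  r=1.4228  x^+=-0.5169  v^+=-0.6330  a^+=0.3601
step 6: x_pred=-0.9216  r=-0.5084  x^+=-1.2846  v^+=-0.4570  a^+=0.2030
step 7: x_pred=-1.5969  r=-0.3231  x^+=-1.8276  v^+=-0.3669  a^+=0.1032
step 8: x_pred=-2.0993  r=0.5793  x^+=-1.6857  v^+=-0.1360  a^+=0.2822

resid = 0.5793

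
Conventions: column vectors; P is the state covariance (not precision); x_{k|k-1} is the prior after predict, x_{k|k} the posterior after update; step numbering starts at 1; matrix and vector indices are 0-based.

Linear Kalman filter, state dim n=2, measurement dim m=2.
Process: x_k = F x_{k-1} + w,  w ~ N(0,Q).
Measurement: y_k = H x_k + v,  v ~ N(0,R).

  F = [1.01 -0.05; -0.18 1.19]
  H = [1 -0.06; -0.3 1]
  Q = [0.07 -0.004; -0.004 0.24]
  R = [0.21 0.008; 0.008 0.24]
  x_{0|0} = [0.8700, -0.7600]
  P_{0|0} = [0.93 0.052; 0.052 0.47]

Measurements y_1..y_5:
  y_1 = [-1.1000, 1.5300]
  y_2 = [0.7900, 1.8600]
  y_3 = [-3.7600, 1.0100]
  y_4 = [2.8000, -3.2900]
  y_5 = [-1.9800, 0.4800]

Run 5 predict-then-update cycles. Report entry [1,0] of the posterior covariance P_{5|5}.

P_post[1,0] = 0.0244

step 1: x^-=[0.9167, -1.0610]  P^-=[1.0146 -0.1381; -0.1381 0.9134]  S=[1.2445 -0.4917; -0.4917 1.3276]  K=[0.8086 -0.0338; 0.1514 0.7753]  nu=[-2.0804, 2.8660]  x^+=[-0.8623, 0.8461]  P^+=[0.1725 0.0501; 0.0501 0.2023]
step 2: x^-=[-0.9132, 1.1621]  P^-=[0.2415 0.0133; 0.0133 0.5106]  S=[0.4517 -0.0815; -0.0815 0.7644]  K=[0.5290 -0.0209; 0.0829 0.6716]  nu=[1.7729, 0.4239]  x^+=[0.0158, 1.5937]  P^+=[0.1129 0.0331; 0.0331 0.1718]
step 3: x^-=[-0.0637, 1.8937]  P^-=[0.1823 0.0053; 0.0053 0.4727]  S=[0.3933 -0.0696; -0.0696 0.7260]  K=[0.4583 -0.0240; 0.0573 0.6545]  nu=[-3.5827, -0.9028]  x^+=[-1.6840, 1.0977]  P^+=[0.0977 0.0272; 0.0272 0.1657]
step 4: x^-=[-1.7558, 1.6093]  P^-=[0.1673 0.0013; 0.0013 0.4662]  S=[0.3788 -0.0688; -0.0688 0.7204]  K=[0.4367 -0.0261; 0.0479 0.6511]  nu=[4.6523, -5.4261]  x^+=[0.4177, -1.7005]  P^+=[0.0930 0.0251; 0.0251 0.1642]
step 5: x^-=[0.5069, -2.0988]  P^-=[0.1627 -0.0003; -0.0003 0.4647]  S=[0.3745 -0.0690; -0.0690 0.7195]  K=[0.4297 -0.0270; 0.0446 0.6503]  nu=[-2.6128, 2.7309]  x^+=[-0.6896, -0.4396]  P^+=[0.0915 0.0244; 0.0244 0.1637]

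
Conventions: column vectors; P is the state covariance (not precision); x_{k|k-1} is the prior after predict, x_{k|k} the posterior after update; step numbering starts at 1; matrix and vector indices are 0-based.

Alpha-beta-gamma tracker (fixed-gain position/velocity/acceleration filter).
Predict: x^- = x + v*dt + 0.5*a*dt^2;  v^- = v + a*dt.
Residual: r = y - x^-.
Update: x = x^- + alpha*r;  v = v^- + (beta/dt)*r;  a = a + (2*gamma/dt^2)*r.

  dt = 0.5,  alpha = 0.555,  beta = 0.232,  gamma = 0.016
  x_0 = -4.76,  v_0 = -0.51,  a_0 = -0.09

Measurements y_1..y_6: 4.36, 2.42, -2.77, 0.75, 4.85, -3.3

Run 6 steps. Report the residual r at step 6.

step 1: x_pred=-5.0263  r=9.3863  x^+=0.1831  v^+=3.8002  a^+=1.1114
step 2: x_pred=2.2222  r=0.1978  x^+=2.3320  v^+=4.4477  a^+=1.1368
step 3: x_pred=4.6979  r=-7.4679  x^+=0.5532  v^+=1.5510  a^+=0.1809
step 4: x_pred=1.3513  r=-0.6013  x^+=1.0176  v^+=1.3624  a^+=0.1039
step 5: x_pred=1.7118  r=3.1382  x^+=3.4535  v^+=2.8705  a^+=0.5056
step 6: x_pred=4.9519  r=-8.2519  x^+=0.3721  v^+=-0.7056  a^+=-0.5507

resid = -8.2519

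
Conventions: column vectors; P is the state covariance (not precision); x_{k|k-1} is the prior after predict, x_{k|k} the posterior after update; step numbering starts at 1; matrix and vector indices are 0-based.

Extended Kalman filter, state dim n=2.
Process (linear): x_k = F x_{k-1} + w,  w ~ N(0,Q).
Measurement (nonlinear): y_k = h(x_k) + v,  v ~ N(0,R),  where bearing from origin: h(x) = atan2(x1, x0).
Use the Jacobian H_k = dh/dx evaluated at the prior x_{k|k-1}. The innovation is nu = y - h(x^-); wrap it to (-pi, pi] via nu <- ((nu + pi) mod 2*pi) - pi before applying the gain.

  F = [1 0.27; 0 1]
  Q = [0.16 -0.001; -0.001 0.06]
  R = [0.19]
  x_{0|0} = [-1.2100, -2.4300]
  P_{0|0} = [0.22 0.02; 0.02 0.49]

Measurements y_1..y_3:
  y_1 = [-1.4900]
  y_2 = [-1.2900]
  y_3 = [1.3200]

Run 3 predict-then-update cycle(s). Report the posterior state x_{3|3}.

x_post = [-4.0087, -2.5950]

step 1: x^-=[-1.8661, -2.4300]  P^-=[0.4265 0.1513; 0.1513 0.5500]  H_jac=[0.2589 -0.1988]  S=[0.2247]  K=[0.3574; -0.3122]  nu=[0.7357]  x^+=[-1.6031, -2.6597]  P^+=[0.3978 0.1764; 0.1764 0.5281]
step 2: x^-=[-2.3213, -2.6597]  P^-=[0.6916 0.3180; 0.3180 0.5881]  H_jac=[0.2134 -0.1863]  S=[0.2166]  K=[0.4079; -0.1924]  nu=[0.9984]  x^+=[-1.9140, -2.8518]  P^+=[0.6555 0.3350; 0.3350 0.5801]
step 3: x^-=[-2.6840, -2.8518]  P^-=[1.0387 0.4906; 0.4906 0.6401]  H_jac=[0.1859 -0.1750]  S=[0.2136]  K=[0.5023; -0.0974]  nu=[-2.6373]  x^+=[-4.0087, -2.5950]  P^+=[0.9848 0.5010; 0.5010 0.6380]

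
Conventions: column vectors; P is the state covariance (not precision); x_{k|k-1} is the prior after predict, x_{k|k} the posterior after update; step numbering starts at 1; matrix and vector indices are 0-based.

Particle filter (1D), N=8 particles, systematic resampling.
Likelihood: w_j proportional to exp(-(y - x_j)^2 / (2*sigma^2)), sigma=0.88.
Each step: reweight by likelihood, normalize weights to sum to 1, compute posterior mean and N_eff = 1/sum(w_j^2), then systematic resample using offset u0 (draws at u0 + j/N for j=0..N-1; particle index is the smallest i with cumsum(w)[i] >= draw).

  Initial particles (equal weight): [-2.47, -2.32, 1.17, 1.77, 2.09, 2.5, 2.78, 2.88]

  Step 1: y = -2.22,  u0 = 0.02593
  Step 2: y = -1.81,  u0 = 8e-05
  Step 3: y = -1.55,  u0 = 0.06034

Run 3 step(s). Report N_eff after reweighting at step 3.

N_eff = 7.9470

step 1: w=[0.4914, 0.5083, 0.0003, 0.0000, 0.0000, 0.0000, 0.0000, 0.0000]  mean=-2.3925  Neff=2.0007  idx=[0, 0, 0, 0, 1, 1, 1, 1]
step 2: w=[0.1179, 0.1179, 0.1179, 0.1179, 0.1321, 0.1321, 0.1321, 0.1321]  mean=-2.3908  Neff=7.9745  idx=[0, 1, 2, 3, 4, 5, 6, 7]
step 3: w=[0.1148, 0.1148, 0.1148, 0.1148, 0.1352, 0.1352, 0.1352, 0.1352]  mean=-2.3889  Neff=7.9470  idx=[0, 1, 2, 3, 4, 5, 6, 7]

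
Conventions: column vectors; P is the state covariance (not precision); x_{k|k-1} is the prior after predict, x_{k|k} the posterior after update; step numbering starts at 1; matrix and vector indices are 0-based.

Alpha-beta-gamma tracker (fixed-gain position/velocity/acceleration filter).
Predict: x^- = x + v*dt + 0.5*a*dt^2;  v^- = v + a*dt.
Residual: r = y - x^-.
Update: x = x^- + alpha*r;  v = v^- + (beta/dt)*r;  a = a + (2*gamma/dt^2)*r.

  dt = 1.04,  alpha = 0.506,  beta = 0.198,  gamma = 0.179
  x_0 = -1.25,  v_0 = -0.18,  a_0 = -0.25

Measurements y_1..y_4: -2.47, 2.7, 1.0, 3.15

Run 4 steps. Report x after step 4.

x_post = 3.0695

step 1: x_pred=-1.5724  r=-0.8976  x^+=-2.0266  v^+=-0.6109  a^+=-0.5471
step 2: x_pred=-2.9578  r=5.6578  x^+=-0.0949  v^+=-0.1027  a^+=1.3256
step 3: x_pred=0.5151  r=0.4849  x^+=0.7605  v^+=1.3682  a^+=1.4861
step 4: x_pred=2.9871  r=0.1629  x^+=3.0695  v^+=2.9447  a^+=1.5400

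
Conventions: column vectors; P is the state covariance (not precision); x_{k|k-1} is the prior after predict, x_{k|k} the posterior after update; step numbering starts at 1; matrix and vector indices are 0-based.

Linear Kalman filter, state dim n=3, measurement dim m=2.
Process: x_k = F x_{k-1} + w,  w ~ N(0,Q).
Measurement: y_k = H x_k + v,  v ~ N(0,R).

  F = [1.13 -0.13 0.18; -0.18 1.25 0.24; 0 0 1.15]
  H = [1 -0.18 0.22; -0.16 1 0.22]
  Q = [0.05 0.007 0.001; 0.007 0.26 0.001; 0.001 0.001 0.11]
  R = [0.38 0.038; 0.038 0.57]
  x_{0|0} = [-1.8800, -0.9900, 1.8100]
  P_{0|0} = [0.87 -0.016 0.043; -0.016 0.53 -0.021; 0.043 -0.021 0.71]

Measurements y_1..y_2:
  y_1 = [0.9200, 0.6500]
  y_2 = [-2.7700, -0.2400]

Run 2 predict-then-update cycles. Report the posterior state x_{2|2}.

step 1: x^-=[-1.6699, -0.4647, 2.0815]  P^-=[1.2160 -0.2422 0.2070; -0.2422 1.1481 0.1579; 0.2070 0.1579 1.0490]  S=[1.8498 -0.4949; -0.4949 1.9324]  K=[0.6993 -0.0234; -0.0588 0.6171; 0.2904 0.2584]  nu=[2.0483, 0.3896]  x^+=[-0.2465, -0.3447, 2.7770]  P^+=[0.2941 0.0759 -0.0710; 0.0759 0.3699 -0.0375; -0.0710 -0.0375 0.8382]
step 2: x^-=[0.2661, 0.2800, 3.1936]  P^-=[0.4096 0.0081 0.0879; 0.0081 0.8453 0.1932; 0.0879 0.1932 1.2186]  S=[0.8964 -0.0613; -0.0613 1.5610]  K=[0.4765 -0.0057; -0.0747 0.5650; 0.3789 0.3014]  nu=[-3.6883, -1.1800]  x^+=[-1.4845, -0.1113, 1.4404]  P^+=[0.2057 0.0615 -0.0626; 0.0615 0.3369 -0.0355; -0.0626 -0.0355 0.9621]

x_post = [-1.4845, -0.1113, 1.4404]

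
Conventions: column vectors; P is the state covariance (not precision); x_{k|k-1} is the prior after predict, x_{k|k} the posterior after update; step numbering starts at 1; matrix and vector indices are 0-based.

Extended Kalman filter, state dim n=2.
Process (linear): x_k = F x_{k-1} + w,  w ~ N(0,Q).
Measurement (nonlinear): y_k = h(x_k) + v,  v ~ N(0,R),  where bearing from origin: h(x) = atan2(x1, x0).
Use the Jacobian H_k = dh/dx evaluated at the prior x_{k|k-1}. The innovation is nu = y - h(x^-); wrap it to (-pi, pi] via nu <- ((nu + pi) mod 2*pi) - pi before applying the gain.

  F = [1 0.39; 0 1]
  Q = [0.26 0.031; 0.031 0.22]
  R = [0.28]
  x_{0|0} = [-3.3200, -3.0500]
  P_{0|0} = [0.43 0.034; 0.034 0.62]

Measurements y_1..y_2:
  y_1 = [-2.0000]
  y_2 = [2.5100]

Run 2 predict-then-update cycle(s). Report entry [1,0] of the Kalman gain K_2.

step 1: x^-=[-4.5095, -3.0500]  P^-=[0.8108 0.3068; 0.3068 0.8400]  H_jac=[0.1029 -0.1522]  S=[0.2984]  K=[0.1232; -0.3225]  nu=[0.5469]  x^+=[-4.4421, -3.2264]  P^+=[0.8063 0.3187; 0.3187 0.8090]
step 2: x^-=[-5.7004, -3.2264]  P^-=[1.4379 0.6652; 0.6652 1.0290]  H_jac=[0.0752 -0.1329]  S=[0.2930]  K=[0.0674; -0.2959]  nu=[-1.1466]  x^+=[-5.7777, -2.8871]  P^+=[1.4366 0.6710; 0.6710 1.0033]

K[1,0] = -0.2959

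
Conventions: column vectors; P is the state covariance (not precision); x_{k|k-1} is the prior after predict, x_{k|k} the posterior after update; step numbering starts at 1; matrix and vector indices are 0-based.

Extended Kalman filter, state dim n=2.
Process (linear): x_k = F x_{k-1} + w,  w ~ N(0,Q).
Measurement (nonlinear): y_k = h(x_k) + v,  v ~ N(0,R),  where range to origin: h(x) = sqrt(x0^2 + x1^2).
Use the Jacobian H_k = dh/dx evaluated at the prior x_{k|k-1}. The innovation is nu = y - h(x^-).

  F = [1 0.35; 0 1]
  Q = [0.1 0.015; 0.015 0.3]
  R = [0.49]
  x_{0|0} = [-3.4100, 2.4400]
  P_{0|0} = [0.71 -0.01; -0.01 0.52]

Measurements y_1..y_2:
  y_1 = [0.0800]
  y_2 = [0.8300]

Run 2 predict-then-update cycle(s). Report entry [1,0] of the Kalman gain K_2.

step 1: x^-=[-2.5560, 2.4400]  P^-=[0.8667 0.1870; 0.1870 0.8200]  H_jac=[-0.7233 0.6905]  S=[1.1476]  K=[-0.4337; 0.3755]  nu=[-3.4537]  x^+=[-1.0580, 1.1431]  P^+=[0.6508 0.3739; 0.3739 0.6582]
step 2: x^-=[-0.6579, 1.1431]  P^-=[1.0932 0.6193; 0.6193 0.9582]  H_jac=[-0.4988 0.8667]  S=[0.9463]  K=[-0.0090; 0.5512]  nu=[-0.4889]  x^+=[-0.6535, 0.8736]  P^+=[1.0931 0.6240; 0.6240 0.6707]

K[1,0] = 0.5512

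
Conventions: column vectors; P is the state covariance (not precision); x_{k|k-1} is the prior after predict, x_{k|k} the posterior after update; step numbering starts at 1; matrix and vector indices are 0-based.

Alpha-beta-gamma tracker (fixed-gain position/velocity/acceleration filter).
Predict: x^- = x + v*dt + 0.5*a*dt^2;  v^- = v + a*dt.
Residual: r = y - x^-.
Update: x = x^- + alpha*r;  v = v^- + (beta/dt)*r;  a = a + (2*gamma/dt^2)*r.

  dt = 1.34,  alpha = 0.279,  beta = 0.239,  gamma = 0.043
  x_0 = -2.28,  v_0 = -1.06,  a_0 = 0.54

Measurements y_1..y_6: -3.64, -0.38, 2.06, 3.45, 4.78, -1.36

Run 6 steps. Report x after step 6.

step 1: x_pred=-3.2156  r=-0.4244  x^+=-3.3340  v^+=-0.4121  a^+=0.5197
step 2: x_pred=-3.4196  r=3.0396  x^+=-2.5716  v^+=0.8264  a^+=0.6653
step 3: x_pred=-0.8669  r=2.9269  x^+=-0.0503  v^+=2.2399  a^+=0.8054
step 4: x_pred=3.6743  r=-0.2243  x^+=3.6117  v^+=3.2792  a^+=0.7947
step 5: x_pred=8.7193  r=-3.9393  x^+=7.6202  v^+=3.6415  a^+=0.6060
step 6: x_pred=13.0439  r=-14.4039  x^+=9.0252  v^+=1.8845  a^+=-0.0838

x_post = 9.0252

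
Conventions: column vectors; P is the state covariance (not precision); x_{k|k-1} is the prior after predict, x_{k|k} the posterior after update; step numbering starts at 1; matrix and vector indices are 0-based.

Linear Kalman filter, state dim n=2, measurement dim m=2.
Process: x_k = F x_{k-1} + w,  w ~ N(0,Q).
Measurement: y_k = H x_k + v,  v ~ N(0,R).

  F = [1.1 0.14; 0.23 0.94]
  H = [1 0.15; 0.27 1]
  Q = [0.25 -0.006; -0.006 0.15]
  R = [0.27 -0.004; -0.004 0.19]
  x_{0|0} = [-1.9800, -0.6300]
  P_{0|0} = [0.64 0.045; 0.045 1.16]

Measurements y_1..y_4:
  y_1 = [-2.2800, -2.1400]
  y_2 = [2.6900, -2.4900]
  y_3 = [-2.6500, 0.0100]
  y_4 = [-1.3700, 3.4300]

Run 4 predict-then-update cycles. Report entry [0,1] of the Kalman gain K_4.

step 1: x^-=[-2.2662, -1.0476]  P^-=[1.0610 0.3566; 0.3566 1.2283]  S=[1.4656 0.8377; 0.8377 1.6882]  K=[0.7576 0.0050; -0.1109 0.8397]  nu=[0.1433, -0.4805]  x^+=[-2.1600, -1.4670]  P^+=[0.2135 -0.0597; -0.0597 0.1761]
step 2: x^-=[-2.5814, -1.8758]  P^-=[0.4934 0.0075; 0.0075 0.2911]  S=[0.7722 0.1807; 0.1807 0.5211]  K=[0.6282 0.0522; -0.0711 0.5871]  nu=[5.5527, 0.0827]  x^+=[0.9111, -2.2221]  P^+=[0.1754 -0.0399; -0.0399 0.1226]
step 3: x^-=[0.6911, -1.8792]  P^-=[0.4523 0.0119; 0.0119 0.2504]  S=[0.7315 0.1681; 0.1681 0.4798]  K=[0.6053 0.0673; -0.0585 0.5490]  nu=[-3.0592, 1.7026]  x^+=[-1.0460, -0.7654]  P^+=[0.1684 -0.0351; -0.0351 0.1140]
step 4: x^-=[-1.2577, -0.9600]  P^-=[0.4452 0.0142; 0.0142 0.2445]  S=[0.7250 0.1676; 0.1676 0.4746]  K=[0.6006 0.0710; -0.0554 0.5428]  nu=[0.0317, 4.7296]  x^+=[-0.9028, 1.6053]  P^+=[0.1670 -0.0340; -0.0340 0.1125]

K[0,1] = 0.0710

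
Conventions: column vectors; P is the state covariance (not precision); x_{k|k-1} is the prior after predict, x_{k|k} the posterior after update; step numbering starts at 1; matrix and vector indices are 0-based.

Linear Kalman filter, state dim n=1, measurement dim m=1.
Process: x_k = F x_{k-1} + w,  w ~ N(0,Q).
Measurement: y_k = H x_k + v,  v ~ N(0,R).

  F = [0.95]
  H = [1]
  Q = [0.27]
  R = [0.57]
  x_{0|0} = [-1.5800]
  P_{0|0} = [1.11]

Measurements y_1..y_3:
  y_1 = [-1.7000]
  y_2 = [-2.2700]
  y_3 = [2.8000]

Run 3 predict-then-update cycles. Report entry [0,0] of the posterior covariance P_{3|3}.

P_post[0,0] = 0.2771

step 1: x^-=[-1.5010]  P^-=[1.2718]  S=[1.8418]  K=[0.6905]  nu=[-0.1990]  x^+=[-1.6384]  P^+=[0.3936]
step 2: x^-=[-1.5565]  P^-=[0.6252]  S=[1.1952]  K=[0.5231]  nu=[-0.7135]  x^+=[-1.9297]  P^+=[0.2982]
step 3: x^-=[-1.8332]  P^-=[0.5391]  S=[1.1091]  K=[0.4861]  nu=[4.6332]  x^+=[0.4188]  P^+=[0.2771]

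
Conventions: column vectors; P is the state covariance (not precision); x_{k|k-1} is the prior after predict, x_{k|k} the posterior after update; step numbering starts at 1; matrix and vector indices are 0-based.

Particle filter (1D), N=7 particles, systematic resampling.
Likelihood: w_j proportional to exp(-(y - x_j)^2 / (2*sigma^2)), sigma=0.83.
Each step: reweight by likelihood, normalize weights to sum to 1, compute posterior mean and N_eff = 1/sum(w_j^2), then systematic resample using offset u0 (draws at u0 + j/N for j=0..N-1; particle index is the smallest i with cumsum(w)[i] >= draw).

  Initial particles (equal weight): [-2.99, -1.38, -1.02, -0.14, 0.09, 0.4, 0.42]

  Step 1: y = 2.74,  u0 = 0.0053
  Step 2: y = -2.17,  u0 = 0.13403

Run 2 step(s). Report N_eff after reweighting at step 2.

N_eff = 3.8034

step 1: w=[0.0000, 0.0001, 0.0007, 0.0512, 0.1288, 0.3958, 0.4235]  mean=0.3397  Neff=2.8157  idx=[3, 4, 5, 5, 6, 6, 6]
step 2: w=[0.4392, 0.2146, 0.0724, 0.0724, 0.0672, 0.0672, 0.0672]  mean=0.1004  Neff=3.8034  idx=[0, 0, 0, 1, 2, 4, 6]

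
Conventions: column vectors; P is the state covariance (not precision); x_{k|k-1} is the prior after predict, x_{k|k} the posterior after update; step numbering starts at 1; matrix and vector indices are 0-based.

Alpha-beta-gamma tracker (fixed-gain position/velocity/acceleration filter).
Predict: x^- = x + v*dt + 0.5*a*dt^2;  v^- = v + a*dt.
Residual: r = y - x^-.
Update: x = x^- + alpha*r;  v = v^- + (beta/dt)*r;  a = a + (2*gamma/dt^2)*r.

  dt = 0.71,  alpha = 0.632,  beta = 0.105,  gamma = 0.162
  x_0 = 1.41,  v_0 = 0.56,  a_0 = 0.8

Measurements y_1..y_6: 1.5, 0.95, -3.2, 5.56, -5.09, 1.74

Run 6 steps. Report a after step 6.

step 1: x_pred=2.0092  r=-0.5092  x^+=1.6874  v^+=1.0527  a^+=0.4727
step 2: x_pred=2.5540  r=-1.6040  x^+=1.5403  v^+=1.1511  a^+=-0.5582
step 3: x_pred=2.2168  r=-5.4168  x^+=-1.2066  v^+=-0.0463  a^+=-4.0398
step 4: x_pred=-2.2577  r=7.8177  x^+=2.6831  v^+=-1.7584  a^+=0.9849
step 5: x_pred=1.6829  r=-6.7729  x^+=-2.5976  v^+=-2.0608  a^+=-3.3682
step 6: x_pred=-4.9097  r=6.6497  x^+=-0.7071  v^+=-3.4688  a^+=0.9057

a_post = 0.9057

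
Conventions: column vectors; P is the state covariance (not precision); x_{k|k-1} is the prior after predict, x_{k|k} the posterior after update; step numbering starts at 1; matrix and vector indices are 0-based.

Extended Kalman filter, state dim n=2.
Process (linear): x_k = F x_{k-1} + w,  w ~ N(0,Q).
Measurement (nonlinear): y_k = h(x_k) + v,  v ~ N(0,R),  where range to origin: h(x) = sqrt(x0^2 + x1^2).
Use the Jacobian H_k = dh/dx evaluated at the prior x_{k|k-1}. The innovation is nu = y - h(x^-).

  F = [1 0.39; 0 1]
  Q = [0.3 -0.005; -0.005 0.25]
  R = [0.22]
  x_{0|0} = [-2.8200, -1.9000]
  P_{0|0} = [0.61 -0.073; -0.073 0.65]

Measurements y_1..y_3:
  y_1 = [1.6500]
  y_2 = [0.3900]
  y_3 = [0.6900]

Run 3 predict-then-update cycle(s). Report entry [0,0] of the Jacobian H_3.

H_jac[0,0] = -0.9998

step 1: x^-=[-3.5610, -1.9000]  P^-=[0.9519 0.1755; 0.1755 0.9000]  H_jac=[-0.8823 -0.4707]  S=[1.3062]  K=[-0.7062; -0.4429]  nu=[-2.3862]  x^+=[-1.8758, -0.8432]  P^+=[0.3005 -0.2331; -0.2331 0.6438]
step 2: x^-=[-2.2047, -0.8432]  P^-=[0.5166 0.0130; 0.0130 0.8938]  H_jac=[-0.9340 -0.3572]  S=[0.7934]  K=[-0.6140; -0.4177]  nu=[-1.9704]  x^+=[-0.9948, -0.0201]  P^+=[0.2175 -0.1905; -0.1905 0.7553]
step 3: x^-=[-1.0027, -0.0201]  P^-=[0.4838 0.0991; 0.0991 1.0053]  H_jac=[-0.9998 -0.0200]  S=[0.7080]  K=[-0.6860; -0.1684]  nu=[-0.3129]  x^+=[-0.7880, 0.0326]  P^+=[0.1506 0.0173; 0.0173 0.9853]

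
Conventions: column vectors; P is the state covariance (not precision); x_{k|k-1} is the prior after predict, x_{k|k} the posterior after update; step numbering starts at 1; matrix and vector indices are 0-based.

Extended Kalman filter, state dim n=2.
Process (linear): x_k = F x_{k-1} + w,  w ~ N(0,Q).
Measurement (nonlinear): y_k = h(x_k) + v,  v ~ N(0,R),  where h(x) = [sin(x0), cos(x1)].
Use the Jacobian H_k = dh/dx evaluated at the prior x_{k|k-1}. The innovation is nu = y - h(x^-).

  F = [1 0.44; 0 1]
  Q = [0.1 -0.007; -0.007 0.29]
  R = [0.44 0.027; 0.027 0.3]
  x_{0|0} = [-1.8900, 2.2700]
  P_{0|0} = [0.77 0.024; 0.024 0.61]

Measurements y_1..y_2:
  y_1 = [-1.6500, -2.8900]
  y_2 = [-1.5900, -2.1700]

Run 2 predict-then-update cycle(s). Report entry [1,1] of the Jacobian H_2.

H_jac[1,1] = 0.7673

step 1: x^-=[-0.8912, 2.2700]  P^-=[1.0092 0.2854; 0.2854 0.9000]  H_jac=[0.6285 0.0000; 0.0000 -0.7654]  S=[0.8386 -0.1103; -0.1103 0.8272]  K=[0.7345 -0.1661; 0.1062 -0.8186]  nu=[-0.8722, -2.2464]  x^+=[-1.1586, 4.0161]  P^+=[0.5071 0.0392; 0.0392 0.3171]
step 2: x^-=[0.6085, 4.0161]  P^-=[0.7030 0.1717; 0.1717 0.6071]  H_jac=[0.8205 0.0000; 0.0000 0.7673]  S=[0.9132 0.1351; 0.1351 0.6574]  K=[0.6208 0.0728; 0.0510 0.6981]  nu=[-2.1617, -1.5287]  x^+=[-0.8448, 2.8387]  P^+=[0.3353 0.0503; 0.0503 0.2747]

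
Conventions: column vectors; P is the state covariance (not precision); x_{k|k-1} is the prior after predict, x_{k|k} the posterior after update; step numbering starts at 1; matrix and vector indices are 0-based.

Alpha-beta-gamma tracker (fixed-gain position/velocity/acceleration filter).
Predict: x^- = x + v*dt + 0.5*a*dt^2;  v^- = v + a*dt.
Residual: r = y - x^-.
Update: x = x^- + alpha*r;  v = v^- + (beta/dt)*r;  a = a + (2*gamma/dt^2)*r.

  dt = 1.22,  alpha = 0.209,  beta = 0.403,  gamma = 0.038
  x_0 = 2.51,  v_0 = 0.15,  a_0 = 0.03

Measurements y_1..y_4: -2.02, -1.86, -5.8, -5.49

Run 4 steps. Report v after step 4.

v_post = -2.9501

step 1: x_pred=2.7153  r=-4.7353  x^+=1.7256  v^+=-1.3776  a^+=-0.2118
step 2: x_pred=-0.1127  r=-1.7473  x^+=-0.4779  v^+=-2.2132  a^+=-0.3010
step 3: x_pred=-3.4020  r=-2.3980  x^+=-3.9032  v^+=-3.3726  a^+=-0.4235
step 4: x_pred=-8.3328  r=2.8428  x^+=-7.7387  v^+=-2.9501  a^+=-0.2783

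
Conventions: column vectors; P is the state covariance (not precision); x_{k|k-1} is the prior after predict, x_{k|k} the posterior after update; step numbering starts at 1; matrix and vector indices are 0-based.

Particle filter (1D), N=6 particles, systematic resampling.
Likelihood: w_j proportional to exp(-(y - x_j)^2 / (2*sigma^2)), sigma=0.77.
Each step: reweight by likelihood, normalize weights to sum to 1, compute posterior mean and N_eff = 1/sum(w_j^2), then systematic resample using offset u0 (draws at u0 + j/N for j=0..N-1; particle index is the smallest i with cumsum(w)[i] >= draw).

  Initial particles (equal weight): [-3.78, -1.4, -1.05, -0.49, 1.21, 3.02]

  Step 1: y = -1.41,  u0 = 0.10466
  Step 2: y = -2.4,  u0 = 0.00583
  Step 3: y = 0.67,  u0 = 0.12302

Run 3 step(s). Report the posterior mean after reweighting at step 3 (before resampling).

step 1: w=[0.0037, 0.4170, 0.3738, 0.2042, 0.0013, 0.0000]  mean=-1.0887  Neff=2.8140  idx=[1, 1, 2, 2, 2, 3]
step 2: w=[0.2773, 0.2773, 0.1386, 0.1386, 0.1386, 0.0297]  mean=-1.2275  Neff=4.7112  idx=[0, 0, 1, 1, 2, 4]
step 3: w=[0.0988, 0.0988, 0.0988, 0.0988, 0.3024, 0.3024]  mean=-1.1883  Neff=4.5058  idx=[1, 2, 4, 4, 5, 5]

post_mean = -1.1883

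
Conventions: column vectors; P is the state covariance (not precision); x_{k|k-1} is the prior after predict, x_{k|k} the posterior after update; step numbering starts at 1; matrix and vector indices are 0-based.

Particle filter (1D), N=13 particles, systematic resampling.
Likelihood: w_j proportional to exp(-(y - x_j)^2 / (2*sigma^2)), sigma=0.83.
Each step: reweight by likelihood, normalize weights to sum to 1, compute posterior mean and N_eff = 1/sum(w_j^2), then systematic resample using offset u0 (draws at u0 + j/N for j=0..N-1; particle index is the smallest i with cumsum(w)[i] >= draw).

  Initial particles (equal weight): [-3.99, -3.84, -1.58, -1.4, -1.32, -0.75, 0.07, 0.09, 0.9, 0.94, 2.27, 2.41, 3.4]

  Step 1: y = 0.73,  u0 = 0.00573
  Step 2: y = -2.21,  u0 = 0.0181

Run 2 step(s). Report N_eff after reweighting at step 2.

N_eff = 1.4026

step 1: w=[0.0000, 0.0000, 0.0051, 0.0092, 0.0117, 0.0505, 0.1803, 0.1838, 0.2423, 0.2396, 0.0442, 0.0319, 0.0014]  mean=0.5802  Neff=5.3148  idx=[3, 6, 6, 6, 7, 7, 8, 8, 8, 9, 9, 9, 10]
step 2: w=[0.8416, 0.0311, 0.0311, 0.0311, 0.0291, 0.0291, 0.0012, 0.0012, 0.0012, 0.0010, 0.0010, 0.0010, 0.0000]  mean=-1.1604  Neff=1.4026  idx=[0, 0, 0, 0, 0, 0, 0, 0, 0, 0, 0, 1, 4]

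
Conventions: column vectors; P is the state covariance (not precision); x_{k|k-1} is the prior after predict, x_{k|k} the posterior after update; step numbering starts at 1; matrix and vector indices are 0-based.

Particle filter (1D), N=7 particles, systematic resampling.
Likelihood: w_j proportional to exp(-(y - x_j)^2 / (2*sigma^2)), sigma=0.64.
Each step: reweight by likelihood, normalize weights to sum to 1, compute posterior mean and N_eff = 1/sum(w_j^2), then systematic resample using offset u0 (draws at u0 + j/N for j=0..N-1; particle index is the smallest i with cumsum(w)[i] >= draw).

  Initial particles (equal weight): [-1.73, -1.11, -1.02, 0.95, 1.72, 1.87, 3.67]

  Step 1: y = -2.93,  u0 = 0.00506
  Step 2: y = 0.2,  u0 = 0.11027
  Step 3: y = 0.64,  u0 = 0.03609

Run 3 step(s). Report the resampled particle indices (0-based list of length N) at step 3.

resampled_idx = [2, 2, 3, 4, 5, 5, 6]

step 1: w=[0.8553, 0.0870, 0.0577, 0.0000, 0.0000, 0.0000, 0.0000]  mean=-1.6351  Neff=1.3470  idx=[0, 0, 0, 0, 0, 0, 1]
step 2: w=[0.0568, 0.0568, 0.0568, 0.0568, 0.0568, 0.0568, 0.6593]  mean=-1.3212  Neff=2.2023  idx=[1, 4, 6, 6, 6, 6, 6]
step 3: w=[0.0087, 0.0087, 0.1965, 0.1965, 0.1965, 0.1965, 0.1965]  mean=-1.1208  Neff=5.1745  idx=[2, 2, 3, 4, 5, 5, 6]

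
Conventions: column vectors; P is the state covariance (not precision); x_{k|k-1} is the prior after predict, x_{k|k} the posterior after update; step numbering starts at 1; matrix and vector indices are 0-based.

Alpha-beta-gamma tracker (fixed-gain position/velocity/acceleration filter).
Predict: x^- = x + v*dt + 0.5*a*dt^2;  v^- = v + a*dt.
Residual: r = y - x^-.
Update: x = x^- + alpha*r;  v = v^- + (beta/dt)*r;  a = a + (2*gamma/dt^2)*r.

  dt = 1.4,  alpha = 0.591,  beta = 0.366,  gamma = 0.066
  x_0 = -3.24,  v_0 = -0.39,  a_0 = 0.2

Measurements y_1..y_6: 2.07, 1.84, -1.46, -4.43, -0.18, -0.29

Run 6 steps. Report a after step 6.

a_post = -0.0853

step 1: x_pred=-3.5900  r=5.6600  x^+=-0.2449  v^+=1.3697  a^+=0.5812
step 2: x_pred=2.2422  r=-0.4022  x^+=2.0045  v^+=2.0782  a^+=0.5541
step 3: x_pred=5.4570  r=-6.9170  x^+=1.3690  v^+=1.0456  a^+=0.0883
step 4: x_pred=2.9194  r=-7.3494  x^+=-1.4241  v^+=-0.7521  a^+=-0.4067
step 5: x_pred=-2.8757  r=2.6957  x^+=-1.2825  v^+=-0.6168  a^+=-0.2252
step 6: x_pred=-2.3667  r=2.0767  x^+=-1.1394  v^+=-0.3891  a^+=-0.0853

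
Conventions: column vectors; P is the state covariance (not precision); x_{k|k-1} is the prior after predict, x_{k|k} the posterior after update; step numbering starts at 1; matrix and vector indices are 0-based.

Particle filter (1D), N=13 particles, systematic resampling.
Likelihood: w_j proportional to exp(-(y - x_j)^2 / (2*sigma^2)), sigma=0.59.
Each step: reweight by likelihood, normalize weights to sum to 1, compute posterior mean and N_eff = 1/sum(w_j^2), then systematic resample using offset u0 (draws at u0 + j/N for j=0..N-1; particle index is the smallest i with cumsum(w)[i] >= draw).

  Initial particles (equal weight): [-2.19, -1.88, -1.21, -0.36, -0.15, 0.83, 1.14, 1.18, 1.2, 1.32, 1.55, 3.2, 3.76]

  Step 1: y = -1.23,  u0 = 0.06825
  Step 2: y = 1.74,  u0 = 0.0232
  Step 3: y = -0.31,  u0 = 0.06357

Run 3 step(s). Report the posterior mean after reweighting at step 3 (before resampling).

step 1: w=[0.1138, 0.2331, 0.4274, 0.1442, 0.0801, 0.0010, 0.0001, 0.0001, 0.0001, 0.0000, 0.0000, 0.0000, 0.0000]  mean=-1.2674  Neff=3.6073  idx=[0, 1, 1, 1, 2, 2, 2, 2, 2, 2, 3, 3, 4]
step 2: w=[0.0000, 0.0000, 0.0000, 0.0000, 0.0004, 0.0004, 0.0004, 0.0004, 0.0004, 0.0004, 0.1871, 0.1871, 0.6234]  mean=-0.2311  Neff=2.1802  idx=[10, 10, 10, 11, 11, 12, 12, 12, 12, 12, 12, 12, 12]
step 3: w=[0.0785, 0.0785, 0.0785, 0.0785, 0.0785, 0.0759, 0.0759, 0.0759, 0.0759, 0.0759, 0.0759, 0.0759, 0.0759]  mean=-0.2324  Neff=12.9966  idx=[0, 1, 2, 3, 4, 5, 6, 7, 8, 9, 10, 11, 12]

post_mean = -0.2324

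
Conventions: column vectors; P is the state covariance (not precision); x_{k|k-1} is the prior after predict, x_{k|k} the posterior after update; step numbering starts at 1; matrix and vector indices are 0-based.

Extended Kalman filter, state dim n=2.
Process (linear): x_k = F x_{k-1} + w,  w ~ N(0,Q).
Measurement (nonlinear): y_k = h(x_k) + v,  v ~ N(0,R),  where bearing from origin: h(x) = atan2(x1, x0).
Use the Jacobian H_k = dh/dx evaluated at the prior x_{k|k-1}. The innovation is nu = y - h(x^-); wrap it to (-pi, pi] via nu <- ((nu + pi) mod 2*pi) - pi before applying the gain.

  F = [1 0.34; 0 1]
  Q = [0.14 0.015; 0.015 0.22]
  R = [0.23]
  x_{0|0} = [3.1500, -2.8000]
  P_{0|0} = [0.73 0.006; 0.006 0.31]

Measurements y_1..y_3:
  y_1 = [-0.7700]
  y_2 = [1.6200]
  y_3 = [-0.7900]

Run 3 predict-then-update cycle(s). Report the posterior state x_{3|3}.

x_post = [3.1331, -1.7434]

step 1: x^-=[2.1980, -2.8000]  P^-=[0.9099 0.1264; 0.1264 0.5300]  H_jac=[0.2210 0.1735]  S=[0.3001]  K=[0.7431; 0.3995]  nu=[0.1353]  x^+=[2.2985, -2.7460]  P^+=[0.7442 0.0373; 0.0373 0.4821]
step 2: x^-=[1.3649, -2.7460]  P^-=[0.9653 0.2162; 0.2162 0.7021]  H_jac=[0.2920 0.1452]  S=[0.3454]  K=[0.9069; 0.4778]  nu=[2.7295]  x^+=[3.8403, -1.4417]  P^+=[0.6812 0.0665; 0.0665 0.6232]
step 3: x^-=[3.3501, -1.4417]  P^-=[0.9385 0.2935; 0.2935 0.8432]  H_jac=[0.1084 0.2519]  S=[0.3105]  K=[0.5656; 0.7863]  nu=[-0.3836]  x^+=[3.1331, -1.7434]  P^+=[0.8392 0.1554; 0.1554 0.6512]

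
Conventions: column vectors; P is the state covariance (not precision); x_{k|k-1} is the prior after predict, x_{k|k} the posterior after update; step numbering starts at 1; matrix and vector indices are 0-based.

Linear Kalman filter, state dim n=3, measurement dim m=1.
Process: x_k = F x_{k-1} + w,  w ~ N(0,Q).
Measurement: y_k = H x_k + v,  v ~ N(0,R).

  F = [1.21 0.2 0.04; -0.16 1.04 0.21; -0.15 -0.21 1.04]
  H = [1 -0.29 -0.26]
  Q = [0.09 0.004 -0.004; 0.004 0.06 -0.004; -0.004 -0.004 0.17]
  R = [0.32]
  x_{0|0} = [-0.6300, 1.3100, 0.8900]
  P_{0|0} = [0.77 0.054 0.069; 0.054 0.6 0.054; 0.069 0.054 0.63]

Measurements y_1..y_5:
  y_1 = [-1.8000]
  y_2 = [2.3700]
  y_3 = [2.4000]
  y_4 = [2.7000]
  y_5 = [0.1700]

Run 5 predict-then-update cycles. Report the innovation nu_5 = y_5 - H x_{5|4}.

step 1: x^-=[-0.4647, 1.6501, 0.7450]  P^-=[1.2760 0.0729 -0.0609; 0.0729 0.7574 0.0568; -0.0609 0.0568 0.8535]  S=[1.7154]  K=[0.7408; -0.0942; -0.1745]  nu=[-0.6631]  x^+=[-0.9559, 1.7126, 0.8607]  P^+=[0.3347 0.1925 0.1608; 0.1925 0.7422 0.0286; 0.1608 0.0286 0.8013]
step 2: x^-=[-0.7797, 2.1147, 0.6789]  P^-=[0.7202 0.3787 0.0898; 0.3787 0.8443 -0.0088; 0.0898 -0.0088 1.0264]  S=[0.9129]  K=[0.6430; 0.1491; -0.1911]  nu=[3.9395]  x^+=[1.7535, 2.7020, -0.0742]  P^+=[0.3427 0.2911 0.2020; 0.2911 0.8240 0.0172; 0.2020 0.0172 0.9930]
step 3: x^-=[2.6591, 2.5140, -0.9076]  P^-=[0.7871 0.5259 0.1142; 0.5259 0.9009 -0.0166; 0.1142 -0.0166 1.2359]  S=[0.8994]  K=[0.6725; 0.2991; -0.2249]  nu=[0.2339]  x^+=[2.8165, 2.5840, -0.9602]  P^+=[0.3803 0.3450 0.2503; 0.3450 0.8204 0.0439; 0.2503 0.0439 1.1904]
step 4: x^-=[3.8863, 2.0350, -1.9637]  P^-=[0.8735 0.5998 0.1662; 0.5998 0.8971 0.0397; 0.1662 0.0397 1.4267]  S=[0.9370]  K=[0.7004; 0.3515; -0.2308]  nu=[-1.1067]  x^+=[3.1112, 1.6461, -1.7083]  P^+=[0.4138 0.3692 0.3177; 0.3692 0.7814 0.1157; 0.3177 0.1157 1.3768]
step 5: x^-=[4.0254, 0.8554, -2.5889]  P^-=[0.9406 0.6391 0.2614; 0.6391 0.8828 0.1480; 0.2614 0.1480 1.5765]  S=[0.9571]  K=[0.7181; 0.3601; -0.2000]  nu=[-4.2804]  x^+=[0.9517, -0.6858, -1.7330]  P^+=[0.4471 0.3916 0.3989; 0.3916 0.7587 0.2169; 0.3989 0.2169 1.5383]

innov = [-4.2804]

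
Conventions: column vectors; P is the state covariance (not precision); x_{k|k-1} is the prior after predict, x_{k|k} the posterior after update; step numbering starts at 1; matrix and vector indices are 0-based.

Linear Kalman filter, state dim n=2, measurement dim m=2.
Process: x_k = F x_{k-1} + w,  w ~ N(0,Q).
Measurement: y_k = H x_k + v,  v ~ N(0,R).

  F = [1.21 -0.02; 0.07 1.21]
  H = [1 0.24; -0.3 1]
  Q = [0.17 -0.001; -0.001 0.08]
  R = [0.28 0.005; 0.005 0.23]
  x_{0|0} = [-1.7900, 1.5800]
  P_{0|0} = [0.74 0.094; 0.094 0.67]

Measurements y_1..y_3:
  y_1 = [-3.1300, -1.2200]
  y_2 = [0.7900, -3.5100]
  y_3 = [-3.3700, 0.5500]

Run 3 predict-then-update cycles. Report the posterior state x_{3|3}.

step 1: x^-=[-2.1975, 1.7865]  P^-=[1.2492 0.1830; 0.1830 1.0805]  S=[1.6792 0.0594; 0.0594 1.3131]  K=[0.7764 -0.1812; 0.2362 0.7704]  nu=[-1.3613, -3.6658]  x^+=[-2.5904, -1.3589]  P^+=[0.2104 0.0253; 0.0253 0.1860]
step 2: x^-=[-3.1072, -1.8256]  P^-=[0.4769 0.0494; 0.0494 0.3576]  S=[0.8012 -0.0064; -0.0064 0.6009]  K=[0.6088 -0.1494; 0.1733 0.5723]  nu=[4.3353, -2.6166]  x^+=[-0.0767, -2.5716]  P^+=[0.1653 0.0183; 0.0183 0.1380]
step 3: x^-=[-0.0414, -3.1170]  P^-=[0.4112 0.0364; 0.0364 0.2859]  S=[0.7252 -0.0160; -0.0160 0.5311]  K=[0.5759 -0.1464; 0.1563 0.5225]  nu=[-2.5805, 3.6546]  x^+=[-2.0627, -1.6109]  P^+=[0.1566 0.0162; 0.0162 0.1258]

x_post = [-2.0627, -1.6109]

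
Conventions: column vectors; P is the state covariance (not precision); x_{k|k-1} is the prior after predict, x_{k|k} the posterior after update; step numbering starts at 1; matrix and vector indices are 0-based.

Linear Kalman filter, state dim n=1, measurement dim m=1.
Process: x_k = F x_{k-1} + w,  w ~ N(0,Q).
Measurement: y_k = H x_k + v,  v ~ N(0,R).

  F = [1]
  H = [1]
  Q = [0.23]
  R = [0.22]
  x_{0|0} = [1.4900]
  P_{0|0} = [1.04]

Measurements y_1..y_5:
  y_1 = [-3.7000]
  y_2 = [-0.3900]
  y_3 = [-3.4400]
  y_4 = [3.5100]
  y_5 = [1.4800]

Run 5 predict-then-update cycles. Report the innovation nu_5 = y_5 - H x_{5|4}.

innov = [0.2673]

step 1: x^-=[1.4900]  P^-=[1.2700]  S=[1.4900]  K=[0.8523]  nu=[-5.1900]  x^+=[-2.9337]  P^+=[0.1875]
step 2: x^-=[-2.9337]  P^-=[0.4175]  S=[0.6375]  K=[0.6549]  nu=[2.5437]  x^+=[-1.2678]  P^+=[0.1441]
step 3: x^-=[-1.2678]  P^-=[0.3741]  S=[0.5941]  K=[0.6297]  nu=[-2.1722]  x^+=[-2.6356]  P^+=[0.1385]
step 4: x^-=[-2.6356]  P^-=[0.3685]  S=[0.5885]  K=[0.6262]  nu=[6.1456]  x^+=[1.2127]  P^+=[0.1378]
step 5: x^-=[1.2127]  P^-=[0.3678]  S=[0.5878]  K=[0.6257]  nu=[0.2673]  x^+=[1.3799]  P^+=[0.1377]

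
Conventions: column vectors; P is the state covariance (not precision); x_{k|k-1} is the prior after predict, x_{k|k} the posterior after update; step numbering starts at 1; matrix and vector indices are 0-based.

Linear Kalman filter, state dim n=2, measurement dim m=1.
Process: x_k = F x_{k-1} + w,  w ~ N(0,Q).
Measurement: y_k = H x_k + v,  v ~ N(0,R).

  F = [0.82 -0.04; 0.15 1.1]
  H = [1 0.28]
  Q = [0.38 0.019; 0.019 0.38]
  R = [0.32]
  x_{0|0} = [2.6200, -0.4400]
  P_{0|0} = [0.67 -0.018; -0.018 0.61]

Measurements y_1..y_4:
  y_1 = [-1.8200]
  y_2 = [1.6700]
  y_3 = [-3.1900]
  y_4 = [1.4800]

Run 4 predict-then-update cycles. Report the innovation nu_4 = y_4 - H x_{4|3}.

innov = [3.0893]

step 1: x^-=[2.1660, -0.0910]  P^-=[0.8327 0.0584; 0.0584 1.1272]  S=[1.2738]  K=[0.6665; 0.2937]  nu=[-3.9605]  x^+=[-0.4739, -1.2541]  P^+=[0.2667 -0.1909; -0.1909 1.0174]
step 2: x^-=[-0.3384, -1.4506]  P^-=[0.5735 -0.1640; -0.1640 1.5540]  S=[0.9235]  K=[0.5713; 0.2936]  nu=[2.4146]  x^+=[1.0410, -0.7417]  P^+=[0.2721 -0.3189; -0.3189 1.4744]
step 3: x^-=[0.8833, -0.6597]  P^-=[0.5862 -0.2981; -0.2981 2.0650]  S=[0.9012]  K=[0.5579; 0.3108]  nu=[-3.8886]  x^+=[-1.2861, -1.8681]  P^+=[0.3058 -0.4544; -0.4544 1.9779]
step 4: x^-=[-0.9799, -2.2479]  P^-=[0.6186 -0.4375; -0.4375 2.6302]  S=[0.8997]  K=[0.5513; 0.3322]  nu=[3.0893]  x^+=[0.7233, -1.2215]  P^+=[0.3451 -0.6023; -0.6023 2.5309]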